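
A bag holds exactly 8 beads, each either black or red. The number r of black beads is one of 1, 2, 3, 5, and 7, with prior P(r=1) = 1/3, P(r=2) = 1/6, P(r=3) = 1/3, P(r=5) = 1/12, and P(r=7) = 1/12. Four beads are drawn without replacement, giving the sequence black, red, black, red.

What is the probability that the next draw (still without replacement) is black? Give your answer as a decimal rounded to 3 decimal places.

0.292

For each hypothesis, P(data | H) works out to: P(data | r = 1) = (1/8)(7/7)(0/6) = 0; P(data | r = 2) = (2/8)(6/7)(1/6)(5/5) = 1/28; P(data | r = 3) = (3/8)(5/7)(2/6)(4/5) = 1/14; P(data | r = 5) = (5/8)(3/7)(4/6)(2/5) = 1/14; P(data | r = 7) = (7/8)(1/7)(6/6)(0/5) = 0.
Multiplying each by its prior: 1/3 · 0 = 0, 1/6 · 1/28 = 1/168, 1/3 · 1/14 = 1/42, 1/12 · 1/14 = 1/168, 1/12 · 0 = 0; with total 1/28.
Normalising, the posterior is P(r = 1 | data) = 0, P(r = 2 | data) = 1/6, P(r = 3 | data) = 2/3, P(r = 5 | data) = 1/6, P(r = 7 | data) = 0.
Averaging over the posterior, P(black next | data) = (0)(1/6) + (1/4)(2/3) + (3/4)(1/6) = 7/24.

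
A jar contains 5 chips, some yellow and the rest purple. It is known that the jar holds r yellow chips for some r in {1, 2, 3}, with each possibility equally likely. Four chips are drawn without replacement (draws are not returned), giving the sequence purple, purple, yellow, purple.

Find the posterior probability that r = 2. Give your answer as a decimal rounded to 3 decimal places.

0.333

Under each hypothesis, the probability of the observed sequence is: P(data | r = 1) = (4/5)(3/4)(1/3)(2/2) = 1/5; P(data | r = 2) = (3/5)(2/4)(2/3)(1/2) = 1/10; P(data | r = 3) = (2/5)(1/4)(3/3)(0/2) = 0.
Multiplying each by its prior: 1/3 · 1/5 = 1/15, 1/3 · 1/10 = 1/30, 1/3 · 0 = 0; these sum to 1/10.
So P(r = 2 | data) = (1/30) / (1/10) = 1/3.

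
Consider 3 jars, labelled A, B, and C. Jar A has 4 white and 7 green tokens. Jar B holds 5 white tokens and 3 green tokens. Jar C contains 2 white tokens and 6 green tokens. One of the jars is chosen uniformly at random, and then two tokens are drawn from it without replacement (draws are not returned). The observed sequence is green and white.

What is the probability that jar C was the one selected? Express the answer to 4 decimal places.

0.2909

For each hypothesis, P(data | H) works out to: P(data | jar A) = (7/11)(4/10) = 0.25455; P(data | jar B) = (3/8)(5/7) = 0.26786; P(data | jar C) = (6/8)(2/7) = 0.21429.
The prior-weighted likelihoods are 1/3 · 0.25455 = 0.084848, 1/3 · 0.26786 = 0.089286, 1/3 · 0.21429 = 0.071429; with total 0.24556.
Hence P(jar C | data) = (0.071429) / (0.24556) = 0.29088.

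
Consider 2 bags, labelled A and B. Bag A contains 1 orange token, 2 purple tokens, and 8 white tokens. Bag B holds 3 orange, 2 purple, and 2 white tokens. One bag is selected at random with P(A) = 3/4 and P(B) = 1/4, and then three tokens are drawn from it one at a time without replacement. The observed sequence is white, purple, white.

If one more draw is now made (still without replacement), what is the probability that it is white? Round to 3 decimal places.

0.710

Compute the likelihood of the observed sequence for each case: P(data | bag A) = (8/11)(2/10)(7/9) = 56/495; P(data | bag B) = (2/7)(2/6)(1/5) = 2/105.
The prior-weighted likelihoods are 3/4 · 56/495 = 14/165, 1/4 · 2/105 = 1/210; summing to 69/770.
Dividing through by the total gives posterior P(bag A | data) = 196/207, P(bag B | data) = 11/207.
Averaging over the posterior, P(white next | data) = (3/4)(196/207) + (0)(11/207) = 49/69.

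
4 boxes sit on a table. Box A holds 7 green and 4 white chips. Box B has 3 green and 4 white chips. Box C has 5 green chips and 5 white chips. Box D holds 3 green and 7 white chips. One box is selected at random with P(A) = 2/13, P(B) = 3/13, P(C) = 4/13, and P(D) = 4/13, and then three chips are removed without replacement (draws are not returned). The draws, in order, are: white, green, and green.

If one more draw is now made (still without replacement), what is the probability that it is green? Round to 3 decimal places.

0.387

For each hypothesis, P(data | H) works out to: P(data | box A) = (4/11)(7/10)(6/9) = 0.1697; P(data | box B) = (4/7)(3/6)(2/5) = 0.11429; P(data | box C) = (5/10)(5/9)(4/8) = 0.13889; P(data | box D) = (7/10)(3/9)(2/8) = 0.058333.
Weighting by the prior gives 2/13 · 0.1697 = 0.026107, 3/13 · 0.11429 = 0.026374, 4/13 · 0.13889 = 0.042735, 4/13 · 0.058333 = 0.017949; these sum to 0.11316.
The posterior is then P(box A | data) = 0.2307, P(box B | data) = 0.23306, P(box C | data) = 0.37764, P(box D | data) = 0.15861.
The predictive probability is P(green next | data) = (5/8)(0.2307) + (1/4)(0.23306) + (3/7)(0.37764) + (1/7)(0.15861) = 0.38695.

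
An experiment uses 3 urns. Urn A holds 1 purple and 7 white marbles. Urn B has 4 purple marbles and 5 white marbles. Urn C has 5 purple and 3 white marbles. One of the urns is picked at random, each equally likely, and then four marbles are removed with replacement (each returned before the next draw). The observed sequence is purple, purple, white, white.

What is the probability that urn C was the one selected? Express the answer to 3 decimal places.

For each hypothesis, P(data | H) works out to: P(data | urn A) = (1/8)(1/8)(7/8)(7/8) = 0.011963; P(data | urn B) = (4/9)(4/9)(5/9)(5/9) = 0.060966; P(data | urn C) = (5/8)(5/8)(3/8)(3/8) = 0.054932.
Multiplying each by its prior: 1/3 · 0.011963 = 0.0039876, 1/3 · 0.060966 = 0.020322, 1/3 · 0.054932 = 0.018311; summing to 0.04262.
So P(urn C | data) = (0.018311) / (0.04262) = 0.42962.

0.430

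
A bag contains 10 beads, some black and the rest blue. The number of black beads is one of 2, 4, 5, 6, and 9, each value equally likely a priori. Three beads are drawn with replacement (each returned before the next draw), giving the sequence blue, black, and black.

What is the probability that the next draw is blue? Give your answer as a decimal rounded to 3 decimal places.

The likelihood of the observed sequence under each hypothesis: P(data | r = 2) = (8/10)(2/10)(2/10) = 0.032; P(data | r = 4) = (6/10)(4/10)(4/10) = 0.096; P(data | r = 5) = (5/10)(5/10)(5/10) = 0.125; P(data | r = 6) = (4/10)(6/10)(6/10) = 0.144; P(data | r = 9) = (1/10)(9/10)(9/10) = 0.081.
Weighting by the prior gives 1/5 · 0.032 = 0.0064, 1/5 · 0.096 = 0.0192, 1/5 · 0.125 = 0.025, 1/5 · 0.144 = 0.0288, 1/5 · 0.081 = 0.0162; with total 0.0956.
Normalising, the posterior is P(r = 2 | data) = 0.066946, P(r = 4 | data) = 0.20084, P(r = 5 | data) = 0.26151, P(r = 6 | data) = 0.30126, P(r = 9 | data) = 0.16946.
The predictive probability is P(blue next | data) = (4/5)(0.066946) + (3/5)(0.20084) + (1/2)(0.26151) + (2/5)(0.30126) + (1/10)(0.16946) = 0.44226.

0.442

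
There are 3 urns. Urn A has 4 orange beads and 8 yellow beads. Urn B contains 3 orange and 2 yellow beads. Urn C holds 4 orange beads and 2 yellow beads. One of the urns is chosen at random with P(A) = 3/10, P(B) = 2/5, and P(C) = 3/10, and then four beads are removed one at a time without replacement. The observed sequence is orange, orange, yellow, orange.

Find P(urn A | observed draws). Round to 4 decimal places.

0.0571

The likelihood of the observed sequence under each hypothesis: P(data | urn A) = (4/12)(3/11)(8/10)(2/9) = 8/495; P(data | urn B) = (3/5)(2/4)(2/3)(1/2) = 1/10; P(data | urn C) = (4/6)(3/5)(2/4)(2/3) = 2/15.
The prior-weighted likelihoods are 3/10 · 8/495 = 4/825, 2/5 · 1/10 = 1/25, 3/10 · 2/15 = 1/25; these sum to 14/165.
Hence P(urn A | data) = (4/825) / (14/165) = 2/35.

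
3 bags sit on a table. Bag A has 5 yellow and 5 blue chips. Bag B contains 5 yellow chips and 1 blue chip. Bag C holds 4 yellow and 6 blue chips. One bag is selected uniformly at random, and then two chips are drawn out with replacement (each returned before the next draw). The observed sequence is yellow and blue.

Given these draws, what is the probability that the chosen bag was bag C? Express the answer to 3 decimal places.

0.382

Compute the likelihood of the observed sequence for each case: P(data | bag A) = (5/10)(5/10) = 0.25; P(data | bag B) = (5/6)(1/6) = 0.13889; P(data | bag C) = (4/10)(6/10) = 0.24.
The prior-weighted likelihoods are 1/3 · 0.25 = 0.083333, 1/3 · 0.13889 = 0.046296, 1/3 · 0.24 = 0.08; with total 0.20963.
So P(bag C | data) = (0.08) / (0.20963) = 0.38163.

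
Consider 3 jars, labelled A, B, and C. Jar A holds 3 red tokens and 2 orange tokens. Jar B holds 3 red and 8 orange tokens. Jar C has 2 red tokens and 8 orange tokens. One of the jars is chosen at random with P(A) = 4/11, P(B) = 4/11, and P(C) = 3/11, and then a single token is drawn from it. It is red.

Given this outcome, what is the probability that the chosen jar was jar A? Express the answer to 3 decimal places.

The likelihood of this draw under each hypothesis: P(data | jar A) = (3/5) = 3/5; P(data | jar B) = (3/11) = 3/11; P(data | jar C) = (2/10) = 1/5.
Multiplying each by its prior: 4/11 · 3/5 = 12/55, 4/11 · 3/11 = 12/121, 3/11 · 1/5 = 3/55; with total 45/121.
So P(jar A | data) = (12/55) / (45/121) = 44/75.

0.587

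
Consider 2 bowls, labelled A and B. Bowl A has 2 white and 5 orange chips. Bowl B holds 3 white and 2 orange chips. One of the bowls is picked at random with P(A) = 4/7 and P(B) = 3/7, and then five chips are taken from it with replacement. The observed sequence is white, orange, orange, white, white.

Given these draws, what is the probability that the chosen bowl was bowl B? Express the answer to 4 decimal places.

The likelihood of the observed sequence under each hypothesis: P(data | bowl A) = (2/7)(5/7)(5/7)(2/7)(2/7) = 0.0119; P(data | bowl B) = (3/5)(2/5)(2/5)(3/5)(3/5) = 0.03456.
Multiplying each by its prior: 4/7 · 0.0119 = 0.0067999, 3/7 · 0.03456 = 0.014811; with total 0.021611.
Therefore the posterior P(bowl B | data) = (0.014811) / (0.021611) = 0.68536.

0.6854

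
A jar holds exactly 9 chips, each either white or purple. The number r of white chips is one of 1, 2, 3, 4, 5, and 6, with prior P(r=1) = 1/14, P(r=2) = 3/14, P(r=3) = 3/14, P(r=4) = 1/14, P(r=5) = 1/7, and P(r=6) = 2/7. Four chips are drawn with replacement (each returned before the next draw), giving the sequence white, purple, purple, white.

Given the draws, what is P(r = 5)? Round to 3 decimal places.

Compute the likelihood of the observed sequence for each case: P(data | r = 1) = (1/9)(8/9)(8/9)(1/9) = 0.0097546; P(data | r = 2) = (2/9)(7/9)(7/9)(2/9) = 0.029873; P(data | r = 3) = (3/9)(6/9)(6/9)(3/9) = 0.049383; P(data | r = 4) = (4/9)(5/9)(5/9)(4/9) = 0.060966; P(data | r = 5) = (5/9)(4/9)(4/9)(5/9) = 0.060966; P(data | r = 6) = (6/9)(3/9)(3/9)(6/9) = 0.049383.
Multiplying each by its prior: 1/14 · 0.0097546 = 0.00069676, 3/14 · 0.029873 = 0.0064015, 3/14 · 0.049383 = 0.010582, 1/14 · 0.060966 = 0.0043547, 1/7 · 0.060966 = 0.0087095, 2/7 · 0.049383 = 0.014109; with total 0.044854.
Hence P(r = 5 | data) = (0.0087095) / (0.044854) = 0.19417.

0.194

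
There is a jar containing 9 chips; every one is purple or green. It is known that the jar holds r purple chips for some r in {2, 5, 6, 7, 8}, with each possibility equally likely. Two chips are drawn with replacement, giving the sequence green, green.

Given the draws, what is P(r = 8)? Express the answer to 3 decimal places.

0.013

Under each hypothesis, the probability of the observed sequence is: P(data | r = 2) = (7/9)(7/9) = 49/81; P(data | r = 5) = (4/9)(4/9) = 16/81; P(data | r = 6) = (3/9)(3/9) = 1/9; P(data | r = 7) = (2/9)(2/9) = 4/81; P(data | r = 8) = (1/9)(1/9) = 1/81.
Weighting by the prior gives 1/5 · 49/81 = 49/405, 1/5 · 16/81 = 16/405, 1/5 · 1/9 = 1/45, 1/5 · 4/81 = 4/405, 1/5 · 1/81 = 1/405; summing to 79/405.
By Bayes' rule, P(r = 8 | data) = (1/405) / (79/405) = 1/79.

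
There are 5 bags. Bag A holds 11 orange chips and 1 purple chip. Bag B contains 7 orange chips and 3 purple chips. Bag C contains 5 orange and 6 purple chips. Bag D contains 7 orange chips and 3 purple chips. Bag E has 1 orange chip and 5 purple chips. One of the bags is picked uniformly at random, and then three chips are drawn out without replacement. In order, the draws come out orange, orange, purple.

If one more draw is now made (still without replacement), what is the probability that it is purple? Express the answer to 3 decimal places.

0.317

Under each hypothesis, the probability of the observed sequence is: P(data | bag A) = (11/12)(10/11)(1/10) = 1/12; P(data | bag B) = (7/10)(6/9)(3/8) = 7/40; P(data | bag C) = (5/11)(4/10)(6/9) = 4/33; P(data | bag D) = (7/10)(6/9)(3/8) = 7/40; P(data | bag E) = (1/6)(0/5) = 0.
Weighting by the prior gives 1/5 · 1/12 = 1/60, 1/5 · 7/40 = 7/200, 1/5 · 4/33 = 4/165, 1/5 · 7/40 = 7/200, 1/5 · 0 = 0; with total 61/550.
Normalising, the posterior is P(bag A | data) = 55/366, P(bag B | data) = 77/244, P(bag C | data) = 40/183, P(bag D | data) = 77/244, P(bag E | data) = 0.
So P(purple next | data) = Σ P(purple next | H) P(H | data) = (0)(55/366) + (2/7)(77/244) + (5/8)(40/183) + (2/7)(77/244) = 58/183.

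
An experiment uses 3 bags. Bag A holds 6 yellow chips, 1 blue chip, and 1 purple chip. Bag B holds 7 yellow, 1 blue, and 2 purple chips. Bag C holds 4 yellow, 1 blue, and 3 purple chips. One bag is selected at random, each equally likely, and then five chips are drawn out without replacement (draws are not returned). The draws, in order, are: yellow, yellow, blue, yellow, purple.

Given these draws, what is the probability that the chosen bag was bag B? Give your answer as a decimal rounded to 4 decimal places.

0.3271

For each hypothesis, P(data | H) works out to: P(data | bag A) = (6/8)(5/7)(1/6)(4/5)(1/4) = 0.017857; P(data | bag B) = (7/10)(6/9)(1/8)(5/7)(2/6) = 0.013889; P(data | bag C) = (4/8)(3/7)(1/6)(2/5)(3/4) = 0.010714.
Multiplying each by its prior: 1/3 · 0.017857 = 0.0059524, 1/3 · 0.013889 = 0.0046296, 1/3 · 0.010714 = 0.0035714; summing to 0.014153.
By Bayes' rule, P(bag B | data) = (0.0046296) / (0.014153) = 0.3271.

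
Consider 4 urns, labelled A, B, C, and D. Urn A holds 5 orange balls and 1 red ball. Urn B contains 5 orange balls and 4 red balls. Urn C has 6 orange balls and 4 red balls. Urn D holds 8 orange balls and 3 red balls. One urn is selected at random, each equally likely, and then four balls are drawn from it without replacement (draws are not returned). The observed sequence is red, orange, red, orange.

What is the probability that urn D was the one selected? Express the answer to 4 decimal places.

0.2196

The likelihood of the observed sequence under each hypothesis: P(data | urn A) = (1/6)(5/5)(0/4) = 0; P(data | urn B) = (4/9)(5/8)(3/7)(4/6) = 0.079365; P(data | urn C) = (4/10)(6/9)(3/8)(5/7) = 0.071429; P(data | urn D) = (3/11)(8/10)(2/9)(7/8) = 0.042424.
Multiplying each by its prior: 1/4 · 0 = 0, 1/4 · 0.079365 = 0.019841, 1/4 · 0.071429 = 0.017857, 1/4 · 0.042424 = 0.010606; with total 0.048304.
So P(urn D | data) = (0.010606) / (0.048304) = 0.21957.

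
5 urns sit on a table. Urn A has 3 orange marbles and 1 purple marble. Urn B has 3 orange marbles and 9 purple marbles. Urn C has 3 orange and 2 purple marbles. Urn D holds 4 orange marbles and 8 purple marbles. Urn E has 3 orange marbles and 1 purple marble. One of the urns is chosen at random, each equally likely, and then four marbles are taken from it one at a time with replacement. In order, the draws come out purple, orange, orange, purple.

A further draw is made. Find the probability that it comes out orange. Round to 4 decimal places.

The likelihood of the observed sequence under each hypothesis: P(data | urn A) = (1/4)(3/4)(3/4)(1/4) = 0.035156; P(data | urn B) = (9/12)(3/12)(3/12)(9/12) = 0.035156; P(data | urn C) = (2/5)(3/5)(3/5)(2/5) = 0.0576; P(data | urn D) = (8/12)(4/12)(4/12)(8/12) = 0.049383; P(data | urn E) = (1/4)(3/4)(3/4)(1/4) = 0.035156.
The prior-weighted likelihoods are 1/5 · 0.035156 = 0.0070313, 1/5 · 0.035156 = 0.0070313, 1/5 · 0.0576 = 0.01152, 1/5 · 0.049383 = 0.0098765, 1/5 · 0.035156 = 0.0070313; summing to 0.04249.
Normalising, the posterior is P(urn A | data) = 0.16548, P(urn B | data) = 0.16548, P(urn C | data) = 0.27112, P(urn D | data) = 0.23244, P(urn E | data) = 0.16548.
Averaging over the posterior, P(orange next | data) = (3/4)(0.16548) + (1/4)(0.16548) + (3/5)(0.27112) + (1/3)(0.23244) + (3/4)(0.16548) = 0.52974.

0.5297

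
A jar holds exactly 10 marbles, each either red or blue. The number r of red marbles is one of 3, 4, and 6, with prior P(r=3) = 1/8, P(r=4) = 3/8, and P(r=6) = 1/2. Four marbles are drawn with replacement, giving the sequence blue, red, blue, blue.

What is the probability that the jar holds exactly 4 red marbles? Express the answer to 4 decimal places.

Compute the likelihood of the observed sequence for each case: P(data | r = 3) = (7/10)(3/10)(7/10)(7/10) = 0.1029; P(data | r = 4) = (6/10)(4/10)(6/10)(6/10) = 0.0864; P(data | r = 6) = (4/10)(6/10)(4/10)(4/10) = 0.0384.
Weighting by the prior gives 1/8 · 0.1029 = 0.012863, 3/8 · 0.0864 = 0.0324, 1/2 · 0.0384 = 0.0192; these sum to 0.064463.
Therefore the posterior P(r = 4 | data) = (0.0324) / (0.064463) = 0.50262.

0.5026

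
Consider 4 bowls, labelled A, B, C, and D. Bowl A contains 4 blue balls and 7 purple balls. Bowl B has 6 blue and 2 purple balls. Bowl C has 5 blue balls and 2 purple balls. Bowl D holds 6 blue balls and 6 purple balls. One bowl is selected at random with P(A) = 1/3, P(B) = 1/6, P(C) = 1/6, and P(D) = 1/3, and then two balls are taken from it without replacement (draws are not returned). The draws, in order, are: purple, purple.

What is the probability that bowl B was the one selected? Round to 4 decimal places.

0.0274

Under each hypothesis, the probability of the observed sequence is: P(data | bowl A) = (7/11)(6/10) = 0.38182; P(data | bowl B) = (2/8)(1/7) = 0.035714; P(data | bowl C) = (2/7)(1/6) = 0.047619; P(data | bowl D) = (6/12)(5/11) = 0.22727.
Multiplying each by its prior: 1/3 · 0.38182 = 0.12727, 1/6 · 0.035714 = 0.0059524, 1/6 · 0.047619 = 0.0079365, 1/3 · 0.22727 = 0.075758; these sum to 0.21692.
So P(bowl B | data) = (0.0059524) / (0.21692) = 0.027441.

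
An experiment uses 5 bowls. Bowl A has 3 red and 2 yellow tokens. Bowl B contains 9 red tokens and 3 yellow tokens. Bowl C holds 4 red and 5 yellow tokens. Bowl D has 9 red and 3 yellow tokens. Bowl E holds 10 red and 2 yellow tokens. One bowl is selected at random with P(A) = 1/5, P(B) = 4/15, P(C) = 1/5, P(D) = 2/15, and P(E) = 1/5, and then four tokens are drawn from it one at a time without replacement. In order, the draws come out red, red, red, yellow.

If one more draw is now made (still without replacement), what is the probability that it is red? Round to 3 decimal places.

0.592

The likelihood of the observed sequence under each hypothesis: P(data | bowl A) = (3/5)(2/4)(1/3)(2/2) = 0.1; P(data | bowl B) = (9/12)(8/11)(7/10)(3/9) = 0.12727; P(data | bowl C) = (4/9)(3/8)(2/7)(5/6) = 0.039683; P(data | bowl D) = (9/12)(8/11)(7/10)(3/9) = 0.12727; P(data | bowl E) = (10/12)(9/11)(8/10)(2/9) = 0.12121.
The prior-weighted likelihoods are 1/5 · 0.1 = 0.02, 4/15 · 0.12727 = 0.033939, 1/5 · 0.039683 = 0.0079365, 2/15 · 0.12727 = 0.01697, 1/5 · 0.12121 = 0.024242; summing to 0.10309.
The posterior is then P(bowl A | data) = 0.19401, P(bowl B | data) = 0.32923, P(bowl C | data) = 0.076988, P(bowl D | data) = 0.16461, P(bowl E | data) = 0.23516.
The predictive probability is P(red next | data) = (0)(0.19401) + (3/4)(0.32923) + (1/5)(0.076988) + (3/4)(0.16461) + (7/8)(0.23516) = 0.59155.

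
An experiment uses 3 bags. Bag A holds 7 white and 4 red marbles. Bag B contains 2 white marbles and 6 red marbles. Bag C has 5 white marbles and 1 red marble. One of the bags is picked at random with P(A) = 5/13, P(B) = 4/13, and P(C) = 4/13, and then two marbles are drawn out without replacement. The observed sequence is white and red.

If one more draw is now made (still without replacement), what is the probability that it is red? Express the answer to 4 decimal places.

0.4071

Under each hypothesis, the probability of the observed sequence is: P(data | bag A) = (7/11)(4/10) = 0.25455; P(data | bag B) = (2/8)(6/7) = 0.21429; P(data | bag C) = (5/6)(1/5) = 0.16667.
Weighting by the prior gives 5/13 · 0.25455 = 0.097902, 4/13 · 0.21429 = 0.065934, 4/13 · 0.16667 = 0.051282; with total 0.21512.
Dividing through by the total gives posterior P(bag A | data) = 0.45511, P(bag B | data) = 0.3065, P(bag C | data) = 0.23839.
So P(red next | data) = Σ P(red next | H) P(H | data) = (1/3)(0.45511) + (5/6)(0.3065) + (0)(0.23839) = 0.40712.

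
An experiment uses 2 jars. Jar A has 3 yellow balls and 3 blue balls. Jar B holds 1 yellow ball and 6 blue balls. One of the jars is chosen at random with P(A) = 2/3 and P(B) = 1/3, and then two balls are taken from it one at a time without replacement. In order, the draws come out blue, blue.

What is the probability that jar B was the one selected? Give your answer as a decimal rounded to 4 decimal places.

Under each hypothesis, the probability of the observed sequence is: P(data | jar A) = (3/6)(2/5) = 1/5; P(data | jar B) = (6/7)(5/6) = 5/7.
The prior-weighted likelihoods are 2/3 · 1/5 = 2/15, 1/3 · 5/7 = 5/21; summing to 13/35.
By Bayes' rule, P(jar B | data) = (5/21) / (13/35) = 25/39.

0.6410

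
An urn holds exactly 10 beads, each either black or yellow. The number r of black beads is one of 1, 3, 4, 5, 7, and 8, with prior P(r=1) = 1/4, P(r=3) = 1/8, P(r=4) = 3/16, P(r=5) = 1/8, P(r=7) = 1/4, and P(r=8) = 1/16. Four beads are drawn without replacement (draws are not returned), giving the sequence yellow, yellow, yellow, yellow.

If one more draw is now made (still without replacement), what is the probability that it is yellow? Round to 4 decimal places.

0.7499

Compute the likelihood of the observed sequence for each case: P(data | r = 1) = (9/10)(8/9)(7/8)(6/7) = 0.6; P(data | r = 3) = (7/10)(6/9)(5/8)(4/7) = 0.16667; P(data | r = 4) = (6/10)(5/9)(4/8)(3/7) = 0.071429; P(data | r = 5) = (5/10)(4/9)(3/8)(2/7) = 0.02381; P(data | r = 7) = (3/10)(2/9)(1/8)(0/7) = 0; P(data | r = 8) = (2/10)(1/9)(0/8) = 0.
Multiplying each by its prior: 1/4 · 0.6 = 0.15, 1/8 · 0.16667 = 0.020833, 3/16 · 0.071429 = 0.013393, 1/8 · 0.02381 = 0.0029762, 1/4 · 0 = 0, 1/16 · 0 = 0; these sum to 0.1872.
Dividing through by the total gives posterior P(r = 1 | data) = 0.80127, P(r = 3 | data) = 0.11129, P(r = 4 | data) = 0.071542, P(r = 5 | data) = 0.015898, P(r = 7 | data) = 0, P(r = 8 | data) = 0.
The predictive probability is P(yellow next | data) = (5/6)(0.80127) + (1/2)(0.11129) + (1/3)(0.071542) + (1/6)(0.015898) = 0.74987.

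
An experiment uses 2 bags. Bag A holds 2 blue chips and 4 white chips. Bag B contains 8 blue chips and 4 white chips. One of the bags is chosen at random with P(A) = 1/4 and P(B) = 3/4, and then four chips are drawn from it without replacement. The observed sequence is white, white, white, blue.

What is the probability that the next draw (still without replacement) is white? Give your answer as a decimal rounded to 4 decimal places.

0.4000

The likelihood of the observed sequence under each hypothesis: P(data | bag A) = (4/6)(3/5)(2/4)(2/3) = 2/15; P(data | bag B) = (4/12)(3/11)(2/10)(8/9) = 8/495.
The prior-weighted likelihoods are 1/4 · 2/15 = 1/30, 3/4 · 8/495 = 2/165; with total 1/22.
The posterior is then P(bag A | data) = 11/15, P(bag B | data) = 4/15.
The predictive probability is P(white next | data) = (1/2)(11/15) + (1/8)(4/15) = 2/5.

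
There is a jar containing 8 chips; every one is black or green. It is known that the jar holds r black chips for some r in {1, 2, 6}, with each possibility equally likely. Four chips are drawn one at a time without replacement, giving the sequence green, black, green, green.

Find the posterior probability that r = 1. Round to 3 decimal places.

0.467

The likelihood of the observed sequence under each hypothesis: P(data | r = 1) = (7/8)(1/7)(6/6)(5/5) = 1/8; P(data | r = 2) = (6/8)(2/7)(5/6)(4/5) = 1/7; P(data | r = 6) = (2/8)(6/7)(1/6)(0/5) = 0.
Weighting by the prior gives 1/3 · 1/8 = 1/24, 1/3 · 1/7 = 1/21, 1/3 · 0 = 0; with total 5/56.
Hence P(r = 1 | data) = (1/24) / (5/56) = 7/15.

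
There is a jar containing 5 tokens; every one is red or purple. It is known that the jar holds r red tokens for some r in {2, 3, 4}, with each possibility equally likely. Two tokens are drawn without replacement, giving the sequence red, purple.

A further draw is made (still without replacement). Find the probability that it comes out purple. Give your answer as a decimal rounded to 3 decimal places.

0.375

The likelihood of the observed sequence under each hypothesis: P(data | r = 2) = (2/5)(3/4) = 3/10; P(data | r = 3) = (3/5)(2/4) = 3/10; P(data | r = 4) = (4/5)(1/4) = 1/5.
Weighting by the prior gives 1/3 · 3/10 = 1/10, 1/3 · 3/10 = 1/10, 1/3 · 1/5 = 1/15; with total 4/15.
Normalising, the posterior is P(r = 2 | data) = 3/8, P(r = 3 | data) = 3/8, P(r = 4 | data) = 1/4.
So P(purple next | data) = Σ P(purple next | H) P(H | data) = (2/3)(3/8) + (1/3)(3/8) + (0)(1/4) = 3/8.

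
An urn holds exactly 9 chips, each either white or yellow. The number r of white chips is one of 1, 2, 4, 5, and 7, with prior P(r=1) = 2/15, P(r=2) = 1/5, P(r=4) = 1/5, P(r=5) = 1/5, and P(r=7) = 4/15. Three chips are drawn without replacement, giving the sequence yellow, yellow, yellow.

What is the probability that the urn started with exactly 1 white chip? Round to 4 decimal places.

0.4324

The likelihood of the observed sequence under each hypothesis: P(data | r = 1) = (8/9)(7/8)(6/7) = 2/3; P(data | r = 2) = (7/9)(6/8)(5/7) = 5/12; P(data | r = 4) = (5/9)(4/8)(3/7) = 5/42; P(data | r = 5) = (4/9)(3/8)(2/7) = 1/21; P(data | r = 7) = (2/9)(1/8)(0/7) = 0.
Multiplying each by its prior: 2/15 · 2/3 = 4/45, 1/5 · 5/12 = 1/12, 1/5 · 5/42 = 1/42, 1/5 · 1/21 = 1/105, 4/15 · 0 = 0; these sum to 37/180.
Therefore the posterior P(r = 1 | data) = (4/45) / (37/180) = 16/37.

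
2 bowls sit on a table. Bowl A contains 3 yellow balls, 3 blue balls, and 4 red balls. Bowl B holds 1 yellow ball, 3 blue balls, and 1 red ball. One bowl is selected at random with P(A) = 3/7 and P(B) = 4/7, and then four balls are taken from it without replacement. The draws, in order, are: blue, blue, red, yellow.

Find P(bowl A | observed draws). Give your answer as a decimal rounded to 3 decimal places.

0.176

For each hypothesis, P(data | H) works out to: P(data | bowl A) = (3/10)(2/9)(4/8)(3/7) = 1/70; P(data | bowl B) = (3/5)(2/4)(1/3)(1/2) = 1/20.
Multiplying each by its prior: 3/7 · 1/70 = 3/490, 4/7 · 1/20 = 1/35; summing to 17/490.
Hence P(bowl A | data) = (3/490) / (17/490) = 3/17.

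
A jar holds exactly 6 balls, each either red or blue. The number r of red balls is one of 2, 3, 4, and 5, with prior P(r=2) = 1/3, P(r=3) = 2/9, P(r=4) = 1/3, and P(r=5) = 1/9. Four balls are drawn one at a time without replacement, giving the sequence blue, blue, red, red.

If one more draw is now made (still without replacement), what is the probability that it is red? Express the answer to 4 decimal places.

Under each hypothesis, the probability of the observed sequence is: P(data | r = 2) = (4/6)(3/5)(2/4)(1/3) = 1/15; P(data | r = 3) = (3/6)(2/5)(3/4)(2/3) = 1/10; P(data | r = 4) = (2/6)(1/5)(4/4)(3/3) = 1/15; P(data | r = 5) = (1/6)(0/5) = 0.
Weighting by the prior gives 1/3 · 1/15 = 1/45, 2/9 · 1/10 = 1/45, 1/3 · 1/15 = 1/45, 1/9 · 0 = 0; summing to 1/15.
Normalising, the posterior is P(r = 2 | data) = 1/3, P(r = 3 | data) = 1/3, P(r = 4 | data) = 1/3, P(r = 5 | data) = 0.
So P(red next | data) = Σ P(red next | H) P(H | data) = (0)(1/3) + (1/2)(1/3) + (1)(1/3) = 1/2.

0.5000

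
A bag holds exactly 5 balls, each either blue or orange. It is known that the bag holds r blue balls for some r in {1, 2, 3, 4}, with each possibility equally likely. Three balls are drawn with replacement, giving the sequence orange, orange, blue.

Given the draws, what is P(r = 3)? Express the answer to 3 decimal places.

The likelihood of the observed sequence under each hypothesis: P(data | r = 1) = (4/5)(4/5)(1/5) = 16/125; P(data | r = 2) = (3/5)(3/5)(2/5) = 18/125; P(data | r = 3) = (2/5)(2/5)(3/5) = 12/125; P(data | r = 4) = (1/5)(1/5)(4/5) = 4/125.
The prior-weighted likelihoods are 1/4 · 16/125 = 4/125, 1/4 · 18/125 = 9/250, 1/4 · 12/125 = 3/125, 1/4 · 4/125 = 1/125; with total 1/10.
Hence P(r = 3 | data) = (3/125) / (1/10) = 6/25.

0.240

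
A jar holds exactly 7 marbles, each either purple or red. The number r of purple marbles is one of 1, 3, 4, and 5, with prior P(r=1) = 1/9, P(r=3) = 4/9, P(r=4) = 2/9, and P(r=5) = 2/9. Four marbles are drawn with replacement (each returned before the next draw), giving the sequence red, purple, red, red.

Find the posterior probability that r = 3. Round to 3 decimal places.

0.600

Compute the likelihood of the observed sequence for each case: P(data | r = 1) = (6/7)(1/7)(6/7)(6/7) = 0.089963; P(data | r = 3) = (4/7)(3/7)(4/7)(4/7) = 0.079967; P(data | r = 4) = (3/7)(4/7)(3/7)(3/7) = 0.044981; P(data | r = 5) = (2/7)(5/7)(2/7)(2/7) = 0.01666.
Multiplying each by its prior: 1/9 · 0.089963 = 0.0099958, 4/9 · 0.079967 = 0.035541, 2/9 · 0.044981 = 0.0099958, 2/9 · 0.01666 = 0.0037022; with total 0.059235.
By Bayes' rule, P(r = 3 | data) = (0.035541) / (0.059235) = 0.6.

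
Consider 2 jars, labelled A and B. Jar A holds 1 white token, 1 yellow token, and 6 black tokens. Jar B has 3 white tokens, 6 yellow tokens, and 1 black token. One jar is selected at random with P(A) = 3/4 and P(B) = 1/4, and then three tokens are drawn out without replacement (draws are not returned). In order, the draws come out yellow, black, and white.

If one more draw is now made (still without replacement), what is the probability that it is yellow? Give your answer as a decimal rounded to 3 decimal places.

Under each hypothesis, the probability of the observed sequence is: P(data | jar A) = (1/8)(6/7)(1/6) = 1/56; P(data | jar B) = (6/10)(1/9)(3/8) = 1/40.
Multiplying each by its prior: 3/4 · 1/56 = 3/224, 1/4 · 1/40 = 1/160; summing to 11/560.
Normalising, the posterior is P(jar A | data) = 15/22, P(jar B | data) = 7/22.
Averaging over the posterior, P(yellow next | data) = (0)(15/22) + (5/7)(7/22) = 5/22.

0.227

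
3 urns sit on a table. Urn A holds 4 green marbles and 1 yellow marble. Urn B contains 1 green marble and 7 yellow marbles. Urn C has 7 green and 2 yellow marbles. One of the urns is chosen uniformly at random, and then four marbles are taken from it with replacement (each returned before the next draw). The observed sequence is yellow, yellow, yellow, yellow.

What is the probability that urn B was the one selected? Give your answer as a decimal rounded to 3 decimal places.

0.993

Compute the likelihood of the observed sequence for each case: P(data | urn A) = (1/5)(1/5)(1/5)(1/5) = 0.0016; P(data | urn B) = (7/8)(7/8)(7/8)(7/8) = 0.58618; P(data | urn C) = (2/9)(2/9)(2/9)(2/9) = 0.0024387.
The prior-weighted likelihoods are 1/3 · 0.0016 = 0.00053333, 1/3 · 0.58618 = 0.19539, 1/3 · 0.0024387 = 0.00081288; these sum to 0.19674.
Hence P(urn B | data) = (0.19539) / (0.19674) = 0.99316.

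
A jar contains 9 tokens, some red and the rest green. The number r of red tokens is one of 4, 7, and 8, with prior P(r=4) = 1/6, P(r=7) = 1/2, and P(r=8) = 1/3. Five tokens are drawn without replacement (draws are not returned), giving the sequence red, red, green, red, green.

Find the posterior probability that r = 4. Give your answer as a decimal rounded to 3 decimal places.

0.276

Under each hypothesis, the probability of the observed sequence is: P(data | r = 4) = (4/9)(3/8)(5/7)(2/6)(4/5) = 0.031746; P(data | r = 7) = (7/9)(6/8)(2/7)(5/6)(1/5) = 0.027778; P(data | r = 8) = (8/9)(7/8)(1/7)(6/6)(0/5) = 0.
Multiplying each by its prior: 1/6 · 0.031746 = 0.005291, 1/2 · 0.027778 = 0.013889, 1/3 · 0 = 0; these sum to 0.01918.
By Bayes' rule, P(r = 4 | data) = (0.005291) / (0.01918) = 0.27586.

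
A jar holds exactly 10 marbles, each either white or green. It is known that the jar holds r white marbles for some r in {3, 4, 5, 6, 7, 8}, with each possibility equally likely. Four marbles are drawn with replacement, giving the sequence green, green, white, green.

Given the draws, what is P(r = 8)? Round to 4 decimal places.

For each hypothesis, P(data | H) works out to: P(data | r = 3) = (7/10)(7/10)(3/10)(7/10) = 0.1029; P(data | r = 4) = (6/10)(6/10)(4/10)(6/10) = 0.0864; P(data | r = 5) = (5/10)(5/10)(5/10)(5/10) = 0.0625; P(data | r = 6) = (4/10)(4/10)(6/10)(4/10) = 0.0384; P(data | r = 7) = (3/10)(3/10)(7/10)(3/10) = 0.0189; P(data | r = 8) = (2/10)(2/10)(8/10)(2/10) = 0.0064.
The prior-weighted likelihoods are 1/6 · 0.1029 = 0.01715, 1/6 · 0.0864 = 0.0144, 1/6 · 0.0625 = 0.010417, 1/6 · 0.0384 = 0.0064, 1/6 · 0.0189 = 0.00315, 1/6 · 0.0064 = 0.0010667; these sum to 0.052583.
Therefore the posterior P(r = 8 | data) = (0.0010667) / (0.052583) = 0.020285.

0.0203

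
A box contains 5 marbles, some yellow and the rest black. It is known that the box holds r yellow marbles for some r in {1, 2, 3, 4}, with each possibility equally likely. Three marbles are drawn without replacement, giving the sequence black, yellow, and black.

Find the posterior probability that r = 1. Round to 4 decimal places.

0.4000

For each hypothesis, P(data | H) works out to: P(data | r = 1) = (4/5)(1/4)(3/3) = 1/5; P(data | r = 2) = (3/5)(2/4)(2/3) = 1/5; P(data | r = 3) = (2/5)(3/4)(1/3) = 1/10; P(data | r = 4) = (1/5)(4/4)(0/3) = 0.
Multiplying each by its prior: 1/4 · 1/5 = 1/20, 1/4 · 1/5 = 1/20, 1/4 · 1/10 = 1/40, 1/4 · 0 = 0; with total 1/8.
So P(r = 1 | data) = (1/20) / (1/8) = 2/5.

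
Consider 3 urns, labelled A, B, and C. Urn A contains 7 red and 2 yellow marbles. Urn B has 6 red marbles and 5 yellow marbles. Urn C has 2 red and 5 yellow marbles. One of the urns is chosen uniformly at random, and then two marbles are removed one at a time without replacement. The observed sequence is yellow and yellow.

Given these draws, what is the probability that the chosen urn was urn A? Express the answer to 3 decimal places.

Under each hypothesis, the probability of the observed sequence is: P(data | urn A) = (2/9)(1/8) = 0.027778; P(data | urn B) = (5/11)(4/10) = 0.18182; P(data | urn C) = (5/7)(4/6) = 0.47619.
Weighting by the prior gives 1/3 · 0.027778 = 0.0092593, 1/3 · 0.18182 = 0.060606, 1/3 · 0.47619 = 0.15873; with total 0.2286.
Therefore the posterior P(urn A | data) = (0.0092593) / (0.2286) = 0.040505.

0.041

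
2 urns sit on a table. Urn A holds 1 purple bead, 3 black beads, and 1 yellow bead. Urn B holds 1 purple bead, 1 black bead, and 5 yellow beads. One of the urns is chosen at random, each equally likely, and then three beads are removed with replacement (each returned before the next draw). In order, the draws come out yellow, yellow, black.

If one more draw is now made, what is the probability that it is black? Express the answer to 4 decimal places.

0.2561

For each hypothesis, P(data | H) works out to: P(data | urn A) = (1/5)(1/5)(3/5) = 0.024; P(data | urn B) = (5/7)(5/7)(1/7) = 0.072886.
The prior-weighted likelihoods are 1/2 · 0.024 = 0.012, 1/2 · 0.072886 = 0.036443; these sum to 0.048443.
Normalising, the posterior is P(urn A | data) = 0.24771, P(urn B | data) = 0.75229.
The predictive probability is P(black next | data) = (3/5)(0.24771) + (1/7)(0.75229) = 0.2561.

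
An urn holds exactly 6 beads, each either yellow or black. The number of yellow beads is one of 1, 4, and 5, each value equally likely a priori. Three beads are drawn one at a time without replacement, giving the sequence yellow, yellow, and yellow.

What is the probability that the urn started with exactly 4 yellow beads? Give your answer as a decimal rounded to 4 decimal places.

Under each hypothesis, the probability of the observed sequence is: P(data | r = 1) = (1/6)(0/5) = 0; P(data | r = 4) = (4/6)(3/5)(2/4) = 1/5; P(data | r = 5) = (5/6)(4/5)(3/4) = 1/2.
Weighting by the prior gives 1/3 · 0 = 0, 1/3 · 1/5 = 1/15, 1/3 · 1/2 = 1/6; summing to 7/30.
Therefore the posterior P(r = 4 | data) = (1/15) / (7/30) = 2/7.

0.2857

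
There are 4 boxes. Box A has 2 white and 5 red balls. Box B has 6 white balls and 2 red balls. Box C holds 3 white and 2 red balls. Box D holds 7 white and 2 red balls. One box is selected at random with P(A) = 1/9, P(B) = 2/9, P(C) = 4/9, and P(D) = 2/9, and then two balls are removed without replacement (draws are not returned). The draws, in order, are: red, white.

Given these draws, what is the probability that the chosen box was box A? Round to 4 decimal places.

0.1056

Under each hypothesis, the probability of the observed sequence is: P(data | box A) = (5/7)(2/6) = 5/21; P(data | box B) = (2/8)(6/7) = 3/14; P(data | box C) = (2/5)(3/4) = 3/10; P(data | box D) = (2/9)(7/8) = 7/36.
Weighting by the prior gives 1/9 · 5/21 = 5/189, 2/9 · 3/14 = 1/21, 4/9 · 3/10 = 2/15, 2/9 · 7/36 = 7/162; with total 203/810.
So P(box A | data) = (5/189) / (203/810) = 150/1421.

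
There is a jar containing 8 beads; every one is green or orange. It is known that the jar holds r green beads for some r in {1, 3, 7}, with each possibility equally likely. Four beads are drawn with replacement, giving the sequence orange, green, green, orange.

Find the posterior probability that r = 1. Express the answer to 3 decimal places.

The likelihood of the observed sequence under each hypothesis: P(data | r = 1) = (7/8)(1/8)(1/8)(7/8) = 0.011963; P(data | r = 3) = (5/8)(3/8)(3/8)(5/8) = 0.054932; P(data | r = 7) = (1/8)(7/8)(7/8)(1/8) = 0.011963.
Multiplying each by its prior: 1/3 · 0.011963 = 0.0039876, 1/3 · 0.054932 = 0.018311, 1/3 · 0.011963 = 0.0039876; summing to 0.026286.
By Bayes' rule, P(r = 1 | data) = (0.0039876) / (0.026286) = 0.1517.

0.152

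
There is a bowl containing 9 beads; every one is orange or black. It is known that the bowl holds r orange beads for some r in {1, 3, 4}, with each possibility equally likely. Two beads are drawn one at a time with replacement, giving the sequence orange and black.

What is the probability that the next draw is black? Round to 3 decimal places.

Under each hypothesis, the probability of the observed sequence is: P(data | r = 1) = (1/9)(8/9) = 8/81; P(data | r = 3) = (3/9)(6/9) = 2/9; P(data | r = 4) = (4/9)(5/9) = 20/81.
Weighting by the prior gives 1/3 · 8/81 = 8/243, 1/3 · 2/9 = 2/27, 1/3 · 20/81 = 20/243; these sum to 46/243.
The posterior is then P(r = 1 | data) = 4/23, P(r = 3 | data) = 9/23, P(r = 4 | data) = 10/23.
So P(black next | data) = Σ P(black next | H) P(H | data) = (8/9)(4/23) + (2/3)(9/23) + (5/9)(10/23) = 136/207.

0.657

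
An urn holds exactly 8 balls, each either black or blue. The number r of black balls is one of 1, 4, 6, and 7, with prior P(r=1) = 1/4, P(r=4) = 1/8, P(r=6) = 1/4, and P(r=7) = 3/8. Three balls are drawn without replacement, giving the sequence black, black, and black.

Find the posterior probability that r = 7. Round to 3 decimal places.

The likelihood of the observed sequence under each hypothesis: P(data | r = 1) = (1/8)(0/7) = 0; P(data | r = 4) = (4/8)(3/7)(2/6) = 1/14; P(data | r = 6) = (6/8)(5/7)(4/6) = 5/14; P(data | r = 7) = (7/8)(6/7)(5/6) = 5/8.
The prior-weighted likelihoods are 1/4 · 0 = 0, 1/8 · 1/14 = 1/112, 1/4 · 5/14 = 5/56, 3/8 · 5/8 = 15/64; with total 149/448.
By Bayes' rule, P(r = 7 | data) = (15/64) / (149/448) = 105/149.

0.705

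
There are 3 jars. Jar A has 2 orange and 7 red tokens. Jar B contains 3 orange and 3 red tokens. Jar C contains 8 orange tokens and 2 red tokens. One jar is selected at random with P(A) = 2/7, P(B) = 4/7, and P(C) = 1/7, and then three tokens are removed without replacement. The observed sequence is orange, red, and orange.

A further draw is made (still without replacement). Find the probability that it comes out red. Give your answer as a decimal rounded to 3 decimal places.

0.589

For each hypothesis, P(data | H) works out to: P(data | jar A) = (2/9)(7/8)(1/7) = 1/36; P(data | jar B) = (3/6)(3/5)(2/4) = 3/20; P(data | jar C) = (8/10)(2/9)(7/8) = 7/45.
Weighting by the prior gives 2/7 · 1/36 = 1/126, 4/7 · 3/20 = 3/35, 1/7 · 7/45 = 1/45; summing to 73/630.
The posterior is then P(jar A | data) = 5/73, P(jar B | data) = 54/73, P(jar C | data) = 14/73.
Averaging over the posterior, P(red next | data) = (1)(5/73) + (2/3)(54/73) + (1/7)(14/73) = 43/73.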